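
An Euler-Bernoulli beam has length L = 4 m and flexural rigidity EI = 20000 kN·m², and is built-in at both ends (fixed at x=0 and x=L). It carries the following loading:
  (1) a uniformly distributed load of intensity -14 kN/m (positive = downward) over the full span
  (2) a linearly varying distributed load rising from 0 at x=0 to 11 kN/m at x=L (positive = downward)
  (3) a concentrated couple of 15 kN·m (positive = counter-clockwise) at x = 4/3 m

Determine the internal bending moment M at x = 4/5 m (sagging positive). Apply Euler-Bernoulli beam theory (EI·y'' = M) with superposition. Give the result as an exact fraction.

Load 1 — uniform load w=-14 kN/m over full span:
  M_1 = wLx/2 - wL²/12 - wx²/2 = (-14)·4·(4/5)/2 - (-14)·4²/12 - (-14)·(4/5)²/2 = 56/75 kN·m
Load 2 — triangular load w₀=11 kN/m (0→w₀ over full span):
  M_2 = 3w₀Lx/20 - w₀L²/30 - w₀x³/(6L) = 3·11·4·(4/5)/20 - 11·4²/30 - 11·(4/5)³/(6·4) = -308/375 kN·m
Load 3 — applied couple M₀=15 kN·m at a=4/3 m (b=L-a=8/3):
  M_3 = R_Ax - M_A  [x≤a] with R_A=5, M_A=0 = 5·(4/5) - 0 = 4 kN·m
Superposition: M = Σ M_i = 1472/375 kN·m ≈ 3.925333 kN·m

M(4/5) = 1472/375 kN·m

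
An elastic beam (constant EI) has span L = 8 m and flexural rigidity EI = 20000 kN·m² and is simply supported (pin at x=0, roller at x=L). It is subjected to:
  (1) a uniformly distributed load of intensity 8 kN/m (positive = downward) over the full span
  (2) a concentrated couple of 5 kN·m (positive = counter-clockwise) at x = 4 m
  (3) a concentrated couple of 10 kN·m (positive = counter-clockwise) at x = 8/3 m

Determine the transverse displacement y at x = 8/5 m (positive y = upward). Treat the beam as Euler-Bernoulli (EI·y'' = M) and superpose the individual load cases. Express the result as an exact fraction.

y(8/5) = -174151/14062500 m

Load 1 — uniform load w=8 kN/m over full span:
  y_1 = -wx(L³-2Lx²+x³)/(24EI) = -8·(8/5)·(8³-2·8·(8/5)²+(8/5)³)/(24·20000) = -14848/1171875 m
Load 2 — applied couple M₀=5 kN·m at a=4 m (b=L-a=4):
  y_2 = (M₀x³/(6L)+C₁x)/EI  [x≤a] with C₁=M₀(3b²-L²)/(6L)=-5/3 = (5·(8/5)³/(6·8)+(-5/3)·(8/5))/20000 = -7/62500 m
Load 3 — applied couple M₀=10 kN·m at a=8/3 m (b=L-a=16/3):
  y_3 = (M₀x³/(6L)+C₁x)/EI  [x≤a] with C₁=M₀(3b²-L²)/(6L)=40/9 = (10·(8/5)³/(6·8)+(40/9)·(8/5))/20000 = 56/140625 m
Superposition: y = Σ y_i = -174151/14062500 m ≈ -0.012384 m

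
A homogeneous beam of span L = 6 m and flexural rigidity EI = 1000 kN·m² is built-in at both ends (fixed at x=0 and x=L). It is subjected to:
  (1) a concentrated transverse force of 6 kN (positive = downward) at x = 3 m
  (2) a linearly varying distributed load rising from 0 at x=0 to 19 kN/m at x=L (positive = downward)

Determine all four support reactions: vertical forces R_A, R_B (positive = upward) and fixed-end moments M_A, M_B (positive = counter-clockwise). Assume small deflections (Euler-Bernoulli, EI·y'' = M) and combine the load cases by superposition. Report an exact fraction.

Load 1 — point force P=6 kN at a=3 m (b=L-a=3):
  R_A = Pb²(3a+b)/L³ = 6·3²·(3·3+3)/6³ = 3 kN
  M_A = Pab²/L² = 6·3·3²/6² = 9/2 kN·m
  R_B = Pa²(a+3b)/L³ = 6·3²·(3+3·3)/6³ = 3 kN
  M_B = -Pa²b/L² = -6·3²·3/6² = -9/2 kN·m
Load 2 — triangular load w₀=19 kN/m (0→w₀ over full span):
  R_A = 3w₀L/20 = 3·19·6/20 = 171/10 kN
  M_A = w₀L²/30 = 19·6²/30 = 114/5 kN·m
  R_B = 7w₀L/20 = 7·19·6/20 = 399/10 kN
  M_B = -w₀L²/20 = -19·6²/20 = -171/5 kN·m
Superposition: R_A = 201/10 kN, M_A = 273/10 kN·m, R_B = 429/10 kN, M_B = -387/10 kN·m

R_A = 201/10 kN, M_A = 273/10 kN·m, R_B = 429/10 kN, M_B = -387/10 kN·m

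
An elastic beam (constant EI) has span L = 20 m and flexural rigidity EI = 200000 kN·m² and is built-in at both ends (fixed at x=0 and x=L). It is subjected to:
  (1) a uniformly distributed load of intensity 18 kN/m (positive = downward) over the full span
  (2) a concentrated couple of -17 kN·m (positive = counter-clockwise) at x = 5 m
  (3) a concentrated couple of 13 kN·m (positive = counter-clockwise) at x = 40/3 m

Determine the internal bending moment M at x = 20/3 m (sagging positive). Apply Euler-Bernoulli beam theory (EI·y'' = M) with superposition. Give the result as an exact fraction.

M(20/3) = 30079/144 kN·m

Load 1 — uniform load w=18 kN/m over full span:
  M_1 = wLx/2 - wL²/12 - wx²/2 = 18·20·(20/3)/2 - 18·20²/12 - 18·(20/3)²/2 = 200 kN·m
Load 2 — applied couple M₀=-17 kN·m at a=5 m (b=L-a=15):
  M_2 = R_Ax - M_A - M₀  [x>a] with R_A=-153/160, M_A=51/16 = (-153/160)·(20/3) - (51/16) - (-17) = 119/16 kN·m
Load 3 — applied couple M₀=13 kN·m at a=40/3 m (b=L-a=20/3):
  M_3 = R_Ax - M_A  [x≤a] with R_A=13/15, M_A=13/3 = (13/15)·(20/3) - (13/3) = 13/9 kN·m
Superposition: M = Σ M_i = 30079/144 kN·m ≈ 208.881944 kN·m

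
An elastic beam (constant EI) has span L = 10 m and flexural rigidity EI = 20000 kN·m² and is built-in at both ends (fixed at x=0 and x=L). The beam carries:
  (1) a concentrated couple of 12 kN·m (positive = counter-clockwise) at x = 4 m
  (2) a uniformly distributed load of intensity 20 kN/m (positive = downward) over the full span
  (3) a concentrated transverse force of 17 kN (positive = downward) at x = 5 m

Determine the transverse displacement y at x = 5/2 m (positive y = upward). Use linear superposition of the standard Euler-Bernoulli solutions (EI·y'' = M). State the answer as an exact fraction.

Load 1 — applied couple M₀=12 kN·m at a=4 m (b=L-a=6):
  y_1 = (R_Ax³/6 - M_Ax²/2)/EI  [x≤a] with R_A=216/125, M_A=36/25 = ((216/125)·(5/2)³/6 - (36/25)·(5/2)²/2)/20000 = 0 m
Load 2 — uniform load w=20 kN/m over full span:
  y_2 = -wx²(L-x)²/(24EI) = -20·(5/2)²·(10-(5/2))²/(24·20000) = -15/1024 m
Load 3 — point force P=17 kN at a=5 m (b=L-a=5):
  y_3 = -Pb²x²(3aL-(3a+b)x)/(6L³EI)  [x≤a] = -17·5²·(5/2)²·(3·5·10-(3·5+5)·(5/2))/(6·10³·20000) = -17/7680 m
Superposition: y = Σ y_i = -259/15360 m ≈ -0.016862 m

y(5/2) = -259/15360 m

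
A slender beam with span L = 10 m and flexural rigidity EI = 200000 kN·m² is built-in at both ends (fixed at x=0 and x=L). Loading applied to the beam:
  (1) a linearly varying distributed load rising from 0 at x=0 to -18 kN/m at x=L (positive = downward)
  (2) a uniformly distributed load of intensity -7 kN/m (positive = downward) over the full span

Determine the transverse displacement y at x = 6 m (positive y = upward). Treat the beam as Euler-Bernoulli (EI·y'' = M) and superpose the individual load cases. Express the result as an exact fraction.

Load 1 — triangular load w₀=-18 kN/m (0→w₀ over full span):
  y_1 = -w₀x²(L-x)²(x+2L)/(120LEI) = -(-18)·6²·(10-6)²·(6+2·10)/(120·10·200000) = 351/312500 m
Load 2 — uniform load w=-7 kN/m over full span:
  y_2 = -wx²(L-x)²/(24EI) = -(-7)·6²·(10-6)²/(24·200000) = 21/25000 m
Superposition: y = Σ y_i = 1227/625000 m ≈ 0.001963 m

y(6) = 1227/625000 m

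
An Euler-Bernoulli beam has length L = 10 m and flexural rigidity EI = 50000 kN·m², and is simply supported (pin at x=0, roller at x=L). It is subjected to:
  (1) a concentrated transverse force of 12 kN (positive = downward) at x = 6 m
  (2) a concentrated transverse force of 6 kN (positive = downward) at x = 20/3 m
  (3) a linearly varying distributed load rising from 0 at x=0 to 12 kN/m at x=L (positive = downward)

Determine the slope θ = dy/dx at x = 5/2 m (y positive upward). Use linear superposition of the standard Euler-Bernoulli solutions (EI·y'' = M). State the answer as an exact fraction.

Load 1 — point force P=12 kN at a=6 m (b=L-a=4):
  θ_1 = -Pb(L²-b²-3x²)/(6LEI)  [x≤a] = -12·4·(10²-4²-3·(5/2)²)/(6·10·50000) = -261/250000 rad
Load 2 — point force P=6 kN at a=20/3 m (b=L-a=10/3):
  θ_2 = -Pb(L²-b²-3x²)/(6LEI)  [x≤a] = -6·(10/3)·(10²-(10/3)²-3·(5/2)²)/(6·10·50000) = -101/216000 rad
Load 3 — triangular load w₀=12 kN/m (0→w₀ over full span):
  θ_3 = -w₀(7L⁴-30L²x²+15x⁴)/(360LEI) = -12·(7·10⁴-30·10²·(5/2)²+15·(5/2)⁴)/(360·10·50000) = -1327/384000 rad
Superposition: θ = Σ θ_i = -2145883/432000000 rad ≈ -0.004967 rad

θ(5/2) = -2145883/432000000 rad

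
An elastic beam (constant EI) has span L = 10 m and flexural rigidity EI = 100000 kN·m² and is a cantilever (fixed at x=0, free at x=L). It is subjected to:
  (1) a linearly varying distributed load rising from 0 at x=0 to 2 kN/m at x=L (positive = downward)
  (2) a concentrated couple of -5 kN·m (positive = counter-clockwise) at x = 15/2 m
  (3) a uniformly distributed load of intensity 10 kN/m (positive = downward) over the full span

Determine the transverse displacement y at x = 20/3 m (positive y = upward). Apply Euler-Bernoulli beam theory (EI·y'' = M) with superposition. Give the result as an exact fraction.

Load 1 — triangular load w₀=2 kN/m (0→w₀ over full span):
  y_1 = (w₀Lx³/12-w₀L²x²/6-w₀x⁵/(120L))/EI = (2·10·(20/3)³/12-2·10²·(20/3)²/6-2·(20/3)⁵/(120·10))/100000 = -184/18225 m
Load 2 — applied couple M₀=-5 kN·m at a=15/2 m (b=L-a=5/2):
  y_2 = M₀x²/(2EI)  [x≤a] = (-5)·(20/3)²/(2·100000) = -1/900 m
Load 3 — uniform load w=10 kN/m over full span:
  y_3 = -wx²(x²-4Lx+6L²)/(24EI) = -10·(20/3)²·((20/3)²-4·10·(20/3)+6·10²)/(24·100000) = -17/243 m
Superposition: y = Σ y_i = -5917/72900 m ≈ -0.081166 m

y(20/3) = -5917/72900 m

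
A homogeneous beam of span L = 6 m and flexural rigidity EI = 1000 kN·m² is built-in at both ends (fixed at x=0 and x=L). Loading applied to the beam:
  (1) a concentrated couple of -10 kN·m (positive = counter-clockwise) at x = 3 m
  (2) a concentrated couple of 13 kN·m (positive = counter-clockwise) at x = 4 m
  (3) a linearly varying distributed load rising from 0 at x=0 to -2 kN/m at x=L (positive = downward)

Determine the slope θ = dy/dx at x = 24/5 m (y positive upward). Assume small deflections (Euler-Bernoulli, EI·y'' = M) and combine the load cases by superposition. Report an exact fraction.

θ(24/5) = 449/312500 rad

Load 1 — applied couple M₀=-10 kN·m at a=3 m (b=L-a=3):
  θ_1 = (R_Ax²/2 - M_Ax - M₀(x-a))/EI  [x>a] with R_A=-5/2, M_A=-5/2 = ((-5/2)·(24/5)²/2 - (-5/2)·(24/5) - (-10)·((24/5)-3))/1000 = 3/2500 rad
Load 2 — applied couple M₀=13 kN·m at a=4 m (b=L-a=2):
  θ_2 = (R_Ax²/2 - M_Ax - M₀(x-a))/EI  [x>a] with R_A=26/9, M_A=13/3 = ((26/9)·(24/5)²/2 - (13/3)·(24/5) - 13·((24/5)-4))/1000 = 13/6250 rad
Load 3 — triangular load w₀=-2 kN/m (0→w₀ over full span):
  θ_3 = -w₀(2x(L-x)(L-2x)(x+2L)+x²(L-x)²)/(120LEI) = -(-2)·(2·(24/5)·(6-(24/5))·(6-2·(24/5))·((24/5)+2·6)+(24/5)²·(6-(24/5))²)/(120·6·1000) = -144/78125 rad
Superposition: θ = Σ θ_i = 449/312500 rad ≈ 0.001437 rad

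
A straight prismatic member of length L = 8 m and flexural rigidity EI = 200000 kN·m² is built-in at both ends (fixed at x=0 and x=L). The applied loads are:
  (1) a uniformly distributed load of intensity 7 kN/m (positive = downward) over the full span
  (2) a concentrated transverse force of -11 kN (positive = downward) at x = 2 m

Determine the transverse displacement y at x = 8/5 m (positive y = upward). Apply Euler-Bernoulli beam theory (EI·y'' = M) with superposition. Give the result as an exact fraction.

Load 1 — uniform load w=7 kN/m over full span:
  y_1 = -wx²(L-x)²/(24EI) = -7·(8/5)²·(8-(8/5))²/(24·200000) = -896/5859375 m
Load 2 — point force P=-11 kN at a=2 m (b=L-a=6):
  y_2 = -Pb²x²(3aL-(3a+b)x)/(6L³EI)  [x≤a] = -(-11)·6²·(8/5)²·(3·2·8-(3·2+6)·(8/5))/(6·8³·200000) = 297/6250000 m
Superposition: y = Σ y_i = -9881/93750000 m ≈ -0.000105 m

y(8/5) = -9881/93750000 m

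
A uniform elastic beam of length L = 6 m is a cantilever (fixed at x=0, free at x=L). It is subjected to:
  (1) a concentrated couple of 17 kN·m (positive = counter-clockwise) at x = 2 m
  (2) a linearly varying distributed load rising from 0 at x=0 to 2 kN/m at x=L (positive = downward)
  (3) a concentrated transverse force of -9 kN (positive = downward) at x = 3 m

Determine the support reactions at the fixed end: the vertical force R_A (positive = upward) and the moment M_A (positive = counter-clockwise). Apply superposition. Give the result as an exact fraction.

Load 1 — applied couple M₀=17 kN·m at a=2 m (b=L-a=4):
  R_A = 0 kN
  M_A = -M₀ = -17 kN·m
Load 2 — triangular load w₀=2 kN/m (0→w₀ over full span):
  R_A = w₀L/2 = 2·6/2 = 6 kN
  M_A = w₀L²/3 = 2·6²/3 = 24 kN·m
Load 3 — point force P=-9 kN at a=3 m (b=L-a=3):
  R_A = P = (-9) = -9 kN
  M_A = Pa = (-9)·3 = -27 kN·m
Superposition: R_A = -3 kN, M_A = -20 kN·m

R_A = -3 kN, M_A = -20 kN·m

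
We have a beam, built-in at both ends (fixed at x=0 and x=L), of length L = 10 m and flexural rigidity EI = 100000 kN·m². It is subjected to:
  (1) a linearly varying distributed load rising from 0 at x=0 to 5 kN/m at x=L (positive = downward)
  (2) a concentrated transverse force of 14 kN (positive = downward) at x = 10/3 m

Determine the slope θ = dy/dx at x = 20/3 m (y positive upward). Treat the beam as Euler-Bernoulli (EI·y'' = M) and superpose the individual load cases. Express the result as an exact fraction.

θ(20/3) = 7/24300 rad

Load 1 — triangular load w₀=5 kN/m (0→w₀ over full span):
  θ_1 = -w₀(2x(L-x)(L-2x)(x+2L)+x²(L-x)²)/(120LEI) = -5·(2·(20/3)·(10-(20/3))·(10-2·(20/3))·((20/3)+2·10)+(20/3)²·(10-(20/3))²)/(120·10·100000) = 7/48600 rad
Load 2 — point force P=14 kN at a=10/3 m (b=L-a=20/3):
  θ_2 = Pa²(L-x)(2bL-(3b+a)(L-x))/(2L³EI)  [x>a] = 14·(10/3)²·(10-(20/3))·(2·(20/3)·10-(3·(20/3)+(10/3))·(10-(20/3)))/(2·10³·100000) = 7/48600 rad
Superposition: θ = Σ θ_i = 7/24300 rad ≈ 0.000288 rad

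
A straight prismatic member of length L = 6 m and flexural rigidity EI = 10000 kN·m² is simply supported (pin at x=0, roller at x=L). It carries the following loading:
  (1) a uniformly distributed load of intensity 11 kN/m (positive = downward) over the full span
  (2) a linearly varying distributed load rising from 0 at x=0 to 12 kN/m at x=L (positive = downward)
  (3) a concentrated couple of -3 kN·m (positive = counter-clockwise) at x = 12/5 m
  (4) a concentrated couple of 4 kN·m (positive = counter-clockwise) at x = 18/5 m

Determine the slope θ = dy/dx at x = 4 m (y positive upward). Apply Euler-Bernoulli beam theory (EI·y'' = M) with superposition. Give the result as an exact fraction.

θ(4) = 5561/750000 rad

Load 1 — uniform load w=11 kN/m over full span:
  θ_1 = -w(L³-6Lx²+4x³)/(24EI) = -11·(6³-6·6·4²+4·4³)/(24·10000) = 143/30000 rad
Load 2 — triangular load w₀=12 kN/m (0→w₀ over full span):
  θ_2 = -w₀(7L⁴-30L²x²+15x⁴)/(360LEI) = -12·(7·6⁴-30·6²·4²+15·4⁴)/(360·6·10000) = 91/37500 rad
Load 3 — applied couple M₀=-3 kN·m at a=12/5 m (b=L-a=18/5):
  θ_3 = (M₀x²/(2L)-M₀(x-a)+C₁)/EI  [x>a] with C₁=M₀(3b²-L²)/(6L)=-6/25 = ((-3)·4²/(2·6)-(-3)·(4-(12/5))+(-6/25))/10000 = 7/125000 rad
Load 4 — applied couple M₀=4 kN·m at a=18/5 m (b=L-a=12/5):
  θ_4 = (M₀x²/(2L)-M₀(x-a)+C₁)/EI  [x>a] with C₁=M₀(3b²-L²)/(6L)=-52/25 = (4·4²/(2·6)-4·(4-(18/5))+(-52/25))/10000 = 31/187500 rad
Superposition: θ = Σ θ_i = 5561/750000 rad ≈ 0.007415 rad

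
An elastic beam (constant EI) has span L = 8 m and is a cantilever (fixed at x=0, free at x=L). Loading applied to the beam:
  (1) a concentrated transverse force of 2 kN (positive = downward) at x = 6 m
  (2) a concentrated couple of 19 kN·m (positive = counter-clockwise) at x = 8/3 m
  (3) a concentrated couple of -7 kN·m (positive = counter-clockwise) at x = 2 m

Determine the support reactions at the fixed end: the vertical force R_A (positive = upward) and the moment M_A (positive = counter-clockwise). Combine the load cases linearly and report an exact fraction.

Load 1 — point force P=2 kN at a=6 m (b=L-a=2):
  R_A = P = 2 kN
  M_A = Pa = 2·6 = 12 kN·m
Load 2 — applied couple M₀=19 kN·m at a=8/3 m (b=L-a=16/3):
  R_A = 0 kN
  M_A = -M₀ = -19 kN·m
Load 3 — applied couple M₀=-7 kN·m at a=2 m (b=L-a=6):
  R_A = 0 kN
  M_A = -M₀ = -(-7) = 7 kN·m
Superposition: R_A = 2 kN, M_A = 0 kN·m

R_A = 2 kN, M_A = 0 kN·m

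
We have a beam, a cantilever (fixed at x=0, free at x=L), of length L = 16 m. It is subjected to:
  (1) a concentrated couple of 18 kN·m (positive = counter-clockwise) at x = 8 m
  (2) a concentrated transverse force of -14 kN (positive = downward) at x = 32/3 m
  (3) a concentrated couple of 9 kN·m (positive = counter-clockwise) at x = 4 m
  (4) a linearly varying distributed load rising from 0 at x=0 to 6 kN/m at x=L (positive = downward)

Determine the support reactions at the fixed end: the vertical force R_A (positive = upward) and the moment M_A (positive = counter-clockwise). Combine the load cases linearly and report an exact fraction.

Load 1 — applied couple M₀=18 kN·m at a=8 m (b=L-a=8):
  R_A = 0 kN
  M_A = -M₀ = -18 kN·m
Load 2 — point force P=-14 kN at a=32/3 m (b=L-a=16/3):
  R_A = P = (-14) = -14 kN
  M_A = Pa = (-14)·(32/3) = -448/3 kN·m
Load 3 — applied couple M₀=9 kN·m at a=4 m (b=L-a=12):
  R_A = 0 kN
  M_A = -M₀ = -9 kN·m
Load 4 — triangular load w₀=6 kN/m (0→w₀ over full span):
  R_A = w₀L/2 = 6·16/2 = 48 kN
  M_A = w₀L²/3 = 6·16²/3 = 512 kN·m
Superposition: R_A = 34 kN, M_A = 1007/3 kN·m

R_A = 34 kN, M_A = 1007/3 kN·m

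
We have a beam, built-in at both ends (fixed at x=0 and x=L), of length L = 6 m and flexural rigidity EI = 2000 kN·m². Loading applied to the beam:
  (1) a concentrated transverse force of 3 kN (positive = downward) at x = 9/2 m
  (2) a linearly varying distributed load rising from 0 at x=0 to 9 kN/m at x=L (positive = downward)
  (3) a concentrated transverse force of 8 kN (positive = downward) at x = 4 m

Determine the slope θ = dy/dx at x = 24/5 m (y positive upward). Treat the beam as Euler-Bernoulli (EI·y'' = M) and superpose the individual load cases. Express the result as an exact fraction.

θ(24/5) = 206641/30000000 rad

Load 1 — point force P=3 kN at a=9/2 m (b=L-a=3/2):
  θ_1 = Pa²(L-x)(2bL-(3b+a)(L-x))/(2L³EI)  [x>a] = 3·(9/2)²·(6-(24/5))·(2·(3/2)·6-(3·(3/2)+(9/2))·(6-(24/5)))/(2·6³·2000) = 243/400000 rad
Load 2 — triangular load w₀=9 kN/m (0→w₀ over full span):
  θ_2 = -w₀(2x(L-x)(L-2x)(x+2L)+x²(L-x)²)/(120LEI) = -9·(2·(24/5)·(6-(24/5))·(6-2·(24/5))·((24/5)+2·6)+(24/5)²·(6-(24/5))²)/(120·6·2000) = 324/78125 rad
Load 3 — point force P=8 kN at a=4 m (b=L-a=2):
  θ_3 = Pa²(L-x)(2bL-(3b+a)(L-x))/(2L³EI)  [x>a] = 8·4²·(6-(24/5))·(2·2·6-(3·2+4)·(6-(24/5)))/(2·6³·2000) = 4/1875 rad
Superposition: θ = Σ θ_i = 206641/30000000 rad ≈ 0.006888 rad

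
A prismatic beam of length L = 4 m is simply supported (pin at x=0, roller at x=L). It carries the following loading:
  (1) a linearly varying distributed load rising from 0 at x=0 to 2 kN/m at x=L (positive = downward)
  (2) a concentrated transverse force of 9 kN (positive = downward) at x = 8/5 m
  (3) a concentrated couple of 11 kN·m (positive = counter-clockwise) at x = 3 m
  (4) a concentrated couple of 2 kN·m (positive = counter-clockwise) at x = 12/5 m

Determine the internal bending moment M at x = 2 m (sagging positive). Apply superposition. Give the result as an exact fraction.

M(2) = 157/10 kN·m

Load 1 — triangular load w₀=2 kN/m (0→w₀ over full span):
  M_1 = w₀Lx/6 - w₀x³/(6L) = 2·4·2/6 - 2·2³/(6·4) = 2 kN·m
Load 2 — point force P=9 kN at a=8/5 m (b=L-a=12/5):
  M_2 = Pa(L-x)/L  [x>a] = 9·(8/5)·(4-2)/4 = 36/5 kN·m
Load 3 — applied couple M₀=11 kN·m at a=3 m (b=L-a=1):
  M_3 = M₀x/L  [x≤a] = 11·2/4 = 11/2 kN·m
Load 4 — applied couple M₀=2 kN·m at a=12/5 m (b=L-a=8/5):
  M_4 = M₀x/L  [x≤a] = 2·2/4 = 1 kN·m
Superposition: M = Σ M_i = 157/10 kN·m ≈ 15.700000 kN·m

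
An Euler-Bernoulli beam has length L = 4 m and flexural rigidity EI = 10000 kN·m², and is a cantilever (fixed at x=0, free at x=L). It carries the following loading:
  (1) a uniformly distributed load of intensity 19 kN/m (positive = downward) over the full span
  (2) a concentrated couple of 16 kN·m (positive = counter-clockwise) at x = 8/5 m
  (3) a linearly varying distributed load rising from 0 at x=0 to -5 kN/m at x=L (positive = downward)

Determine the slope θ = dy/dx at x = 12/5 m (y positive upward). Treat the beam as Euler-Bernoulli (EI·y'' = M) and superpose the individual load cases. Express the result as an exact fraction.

θ(12/5) = -1987/156250 rad

Load 1 — uniform load w=19 kN/m over full span:
  θ_1 = -wx(x²-3Lx+3L²)/(6EI) = -19·(12/5)·((12/5)²-3·4·(12/5)+3·4²)/(6·10000) = -1482/78125 rad
Load 2 — applied couple M₀=16 kN·m at a=8/5 m (b=L-a=12/5):
  θ_2 = M₀a/EI  [x>a] = 16·(8/5)/10000 = 8/3125 rad
Load 3 — triangular load w₀=-5 kN/m (0→w₀ over full span):
  θ_3 = (w₀Lx²/4-w₀L²x/3-w₀x⁴/(24L))/EI = ((-5)·4·(12/5)²/4-(-5)·4²·(12/5)/3-(-5)·(12/5)⁴/(24·4))/10000 = 577/156250 rad
Superposition: θ = Σ θ_i = -1987/156250 rad ≈ -0.012717 rad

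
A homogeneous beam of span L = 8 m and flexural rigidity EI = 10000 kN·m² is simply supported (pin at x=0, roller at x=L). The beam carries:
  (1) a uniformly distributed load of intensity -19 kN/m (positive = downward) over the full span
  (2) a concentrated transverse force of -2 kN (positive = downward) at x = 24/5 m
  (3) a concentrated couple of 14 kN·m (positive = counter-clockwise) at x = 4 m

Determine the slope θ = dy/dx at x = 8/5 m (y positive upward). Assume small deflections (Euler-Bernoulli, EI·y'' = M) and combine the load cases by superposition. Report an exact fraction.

Load 1 — uniform load w=-19 kN/m over full span:
  θ_1 = -w(L³-6Lx²+4x³)/(24EI) = -(-19)·(8³-6·8·(8/5)²+4·(8/5)³)/(24·10000) = 2508/78125 rad
Load 2 — point force P=-2 kN at a=24/5 m (b=L-a=16/5):
  θ_2 = -Pb(L²-b²-3x²)/(6LEI)  [x≤a] = -(-2)·(16/5)·(8²-(16/5)²-3·(8/5)²)/(6·8·10000) = 48/78125 rad
Load 3 — applied couple M₀=14 kN·m at a=4 m (b=L-a=4):
  θ_3 = (M₀x²/(2L)+C₁)/EI  [x≤a] with C₁=M₀(3b²-L²)/(6L)=-14/3 = (14·(8/5)²/(2·8)+(-14/3))/10000 = -91/375000 rad
Superposition: θ = Σ θ_i = 60889/1875000 rad ≈ 0.032474 rad

θ(8/5) = 60889/1875000 rad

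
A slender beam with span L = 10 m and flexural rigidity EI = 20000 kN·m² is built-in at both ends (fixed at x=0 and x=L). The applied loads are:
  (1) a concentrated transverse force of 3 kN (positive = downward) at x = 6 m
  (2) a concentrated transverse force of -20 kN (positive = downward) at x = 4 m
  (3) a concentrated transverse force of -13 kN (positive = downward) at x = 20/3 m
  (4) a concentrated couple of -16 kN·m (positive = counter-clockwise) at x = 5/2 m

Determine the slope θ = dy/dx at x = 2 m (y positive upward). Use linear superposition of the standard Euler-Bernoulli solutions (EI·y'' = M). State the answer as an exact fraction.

Load 1 — point force P=3 kN at a=6 m (b=L-a=4):
  θ_1 = -Pb²x(2aL-(3a+b)x)/(2L³EI)  [x≤a] = -3·4²·2·(2·6·10-(3·6+4)·2)/(2·10³·20000) = -57/312500 rad
Load 2 — point force P=-20 kN at a=4 m (b=L-a=6):
  θ_2 = -Pb²x(2aL-(3a+b)x)/(2L³EI)  [x≤a] = -(-20)·6²·2·(2·4·10-(3·4+6)·2)/(2·10³·20000) = 99/62500 rad
Load 3 — point force P=-13 kN at a=20/3 m (b=L-a=10/3):
  θ_3 = -Pb²x(2aL-(3a+b)x)/(2L³EI)  [x≤a] = -(-13)·(10/3)²·2·(2·(20/3)·10-(3·(20/3)+(10/3))·2)/(2·10³·20000) = 169/270000 rad
Load 4 — applied couple M₀=-16 kN·m at a=5/2 m (b=L-a=15/2):
  θ_4 = (R_Ax²/2 - M_Ax)/EI  [x≤a] with R_A=-9/5, M_A=3 = ((-9/5)·2²/2 - 3·2)/20000 = -3/6250 rad
Superposition: θ = Σ θ_i = 52229/33750000 rad ≈ 0.001548 rad

θ(2) = 52229/33750000 rad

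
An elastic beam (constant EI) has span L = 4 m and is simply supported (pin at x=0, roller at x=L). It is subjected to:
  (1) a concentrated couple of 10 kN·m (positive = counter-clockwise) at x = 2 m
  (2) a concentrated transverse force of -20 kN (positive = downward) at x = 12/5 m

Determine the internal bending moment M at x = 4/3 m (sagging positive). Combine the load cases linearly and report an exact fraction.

Load 1 — applied couple M₀=10 kN·m at a=2 m (b=L-a=2):
  M_1 = M₀x/L  [x≤a] = 10·(4/3)/4 = 10/3 kN·m
Load 2 — point force P=-20 kN at a=12/5 m (b=L-a=8/5):
  M_2 = Pbx/L  [x≤a] = (-20)·(8/5)·(4/3)/4 = -32/3 kN·m
Superposition: M = Σ M_i = -22/3 kN·m ≈ -7.333333 kN·m

M(4/3) = -22/3 kN·m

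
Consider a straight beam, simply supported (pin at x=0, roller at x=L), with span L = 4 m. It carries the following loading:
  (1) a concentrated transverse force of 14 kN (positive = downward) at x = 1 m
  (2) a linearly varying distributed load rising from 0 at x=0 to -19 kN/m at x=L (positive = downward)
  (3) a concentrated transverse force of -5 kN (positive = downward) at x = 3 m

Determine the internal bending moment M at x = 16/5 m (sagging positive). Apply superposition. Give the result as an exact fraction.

M(16/5) = -1849/125 kN·m

Load 1 — point force P=14 kN at a=1 m (b=L-a=3):
  M_1 = Pa(L-x)/L  [x>a] = 14·1·(4-(16/5))/4 = 14/5 kN·m
Load 2 — triangular load w₀=-19 kN/m (0→w₀ over full span):
  M_2 = w₀Lx/6 - w₀x³/(6L) = (-19)·4·(16/5)/6 - (-19)·(16/5)³/(6·4) = -1824/125 kN·m
Load 3 — point force P=-5 kN at a=3 m (b=L-a=1):
  M_3 = Pa(L-x)/L  [x>a] = (-5)·3·(4-(16/5))/4 = -3 kN·m
Superposition: M = Σ M_i = -1849/125 kN·m ≈ -14.792000 kN·m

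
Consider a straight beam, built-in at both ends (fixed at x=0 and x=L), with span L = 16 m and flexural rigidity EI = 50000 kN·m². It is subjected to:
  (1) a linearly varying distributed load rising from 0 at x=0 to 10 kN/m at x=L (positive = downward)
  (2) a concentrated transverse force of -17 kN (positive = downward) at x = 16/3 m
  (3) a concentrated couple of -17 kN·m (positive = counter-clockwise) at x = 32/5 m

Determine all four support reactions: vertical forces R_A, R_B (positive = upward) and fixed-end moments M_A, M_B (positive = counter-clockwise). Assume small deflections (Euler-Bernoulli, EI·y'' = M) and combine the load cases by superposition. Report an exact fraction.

R_A = 26669/2700 kN, M_A = 29023/675 kN·m, R_B = 143431/2700 kN, M_B = -76472/675 kN·m

Load 1 — triangular load w₀=10 kN/m (0→w₀ over full span):
  R_A = 3w₀L/20 = 3·10·16/20 = 24 kN
  M_A = w₀L²/30 = 10·16²/30 = 256/3 kN·m
  R_B = 7w₀L/20 = 7·10·16/20 = 56 kN
  M_B = -w₀L²/20 = -10·16²/20 = -128 kN·m
Load 2 — point force P=-17 kN at a=16/3 m (b=L-a=32/3):
  R_A = Pb²(3a+b)/L³ = (-17)·(32/3)²·(3·(16/3)+(32/3))/16³ = -340/27 kN
  M_A = Pab²/L² = (-17)·(16/3)·(32/3)²/16² = -1088/27 kN·m
  R_B = Pa²(a+3b)/L³ = (-17)·(16/3)²·((16/3)+3·(32/3))/16³ = -119/27 kN
  M_B = -Pa²b/L² = -(-17)·(16/3)²·(32/3)/16² = 544/27 kN·m
Load 3 — applied couple M₀=-17 kN·m at a=32/5 m (b=L-a=48/5):
  R_A = 6M₀ab/L³ = 6·(-17)·(32/5)·(48/5)/16³ = -153/100 kN
  M_A = M₀b(2a-b)/L² = (-17)·(48/5)·(2·(32/5)-(48/5))/16² = -51/25 kN·m
  R_B = -6M₀ab/L³ = -6·(-17)·(32/5)·(48/5)/16³ = 153/100 kN
  M_B = M₀a(2b-a)/L² = (-17)·(32/5)·(2·(48/5)-(32/5))/16² = -136/25 kN·m
Superposition: R_A = 26669/2700 kN, M_A = 29023/675 kN·m, R_B = 143431/2700 kN, M_B = -76472/675 kN·m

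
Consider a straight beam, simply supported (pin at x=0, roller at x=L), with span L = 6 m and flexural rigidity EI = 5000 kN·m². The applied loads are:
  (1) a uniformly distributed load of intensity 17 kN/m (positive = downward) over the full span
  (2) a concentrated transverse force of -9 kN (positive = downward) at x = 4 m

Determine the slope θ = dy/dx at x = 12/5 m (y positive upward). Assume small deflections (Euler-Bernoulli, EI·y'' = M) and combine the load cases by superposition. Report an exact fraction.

Load 1 — uniform load w=17 kN/m over full span:
  θ_1 = -w(L³-6Lx²+4x³)/(24EI) = -17·(6³-6·6·(12/5)²+4·(12/5)³)/(24·5000) = -5661/625000 rad
Load 2 — point force P=-9 kN at a=4 m (b=L-a=2):
  θ_2 = -Pb(L²-b²-3x²)/(6LEI)  [x≤a] = -(-9)·2·(6²-2²-3·(12/5)²)/(6·6·5000) = 23/15625 rad
Superposition: θ = Σ θ_i = -4741/625000 rad ≈ -0.007586 rad

θ(12/5) = -4741/625000 rad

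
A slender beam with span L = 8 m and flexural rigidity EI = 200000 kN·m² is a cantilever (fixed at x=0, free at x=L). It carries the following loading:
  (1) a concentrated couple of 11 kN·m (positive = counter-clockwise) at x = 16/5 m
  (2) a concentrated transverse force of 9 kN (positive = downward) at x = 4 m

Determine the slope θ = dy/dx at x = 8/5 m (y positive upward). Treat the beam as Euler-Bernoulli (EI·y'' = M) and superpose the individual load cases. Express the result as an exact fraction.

θ(8/5) = -89/625000 rad

Load 1 — applied couple M₀=11 kN·m at a=16/5 m (b=L-a=24/5):
  θ_1 = M₀x/EI  [x≤a] = 11·(8/5)/200000 = 11/125000 rad
Load 2 — point force P=9 kN at a=4 m (b=L-a=4):
  θ_2 = -Px(2a-x)/(2EI)  [x≤a] = -9·(8/5)·(2·4-(8/5))/(2·200000) = -18/78125 rad
Superposition: θ = Σ θ_i = -89/625000 rad ≈ -0.000142 rad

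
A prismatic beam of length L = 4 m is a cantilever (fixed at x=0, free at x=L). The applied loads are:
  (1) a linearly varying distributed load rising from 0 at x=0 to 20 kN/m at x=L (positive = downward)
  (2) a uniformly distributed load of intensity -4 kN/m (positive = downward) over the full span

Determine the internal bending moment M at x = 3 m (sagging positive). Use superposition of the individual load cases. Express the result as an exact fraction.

Load 1 — triangular load w₀=20 kN/m (0→w₀ over full span):
  M_1 = w₀Lx/2 - w₀L²/3 - w₀x³/(6L) = 20·4·3/2 - 20·4²/3 - 20·3³/(6·4) = -55/6 kN·m
Load 2 — uniform load w=-4 kN/m over full span:
  M_2 = -w(L-x)²/2 = -(-4)·(4-3)²/2 = 2 kN·m
Superposition: M = Σ M_i = -43/6 kN·m ≈ -7.166667 kN·m

M(3) = -43/6 kN·m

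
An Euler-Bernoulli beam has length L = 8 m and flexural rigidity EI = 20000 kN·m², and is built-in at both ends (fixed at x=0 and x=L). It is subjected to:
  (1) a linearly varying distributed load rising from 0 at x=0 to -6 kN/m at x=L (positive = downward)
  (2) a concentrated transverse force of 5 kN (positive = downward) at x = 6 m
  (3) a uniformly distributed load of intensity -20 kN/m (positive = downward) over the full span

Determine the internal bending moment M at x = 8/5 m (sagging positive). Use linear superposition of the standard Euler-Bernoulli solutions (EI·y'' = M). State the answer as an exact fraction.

Load 1 — triangular load w₀=-6 kN/m (0→w₀ over full span):
  M_1 = 3w₀Lx/20 - w₀L²/30 - w₀x³/(6L) = 3·(-6)·8·(8/5)/20 - (-6)·8²/30 - (-6)·(8/5)³/(6·8) = 224/125 kN·m
Load 2 — point force P=5 kN at a=6 m (b=L-a=2):
  M_2 = Pb²(3a+b)x/L³ - Pab²/L²  [x≤a] = 5·2²·(3·6+2)·(8/5)/8³ - 5·6·2²/8² = -5/8 kN·m
Load 3 — uniform load w=-20 kN/m over full span:
  M_3 = wLx/2 - wL²/12 - wx²/2 = (-20)·8·(8/5)/2 - (-20)·8²/12 - (-20)·(8/5)²/2 = 64/15 kN·m
Superposition: M = Σ M_i = 16301/3000 kN·m ≈ 5.433667 kN·m

M(8/5) = 16301/3000 kN·m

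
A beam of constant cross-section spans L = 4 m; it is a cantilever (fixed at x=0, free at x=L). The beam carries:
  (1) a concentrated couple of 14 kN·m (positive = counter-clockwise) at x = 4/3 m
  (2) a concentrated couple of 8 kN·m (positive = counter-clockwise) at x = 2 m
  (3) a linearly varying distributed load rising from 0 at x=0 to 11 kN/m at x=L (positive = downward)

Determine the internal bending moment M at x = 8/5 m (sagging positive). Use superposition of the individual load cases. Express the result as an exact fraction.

M(8/5) = -2168/125 kN·m

Load 1 — applied couple M₀=14 kN·m at a=4/3 m (b=L-a=8/3):
  M_1 = 0  [x>a] = 0 kN·m
Load 2 — applied couple M₀=8 kN·m at a=2 m (b=L-a=2):
  M_2 = M₀  [x≤a] = 8 = 8 kN·m
Load 3 — triangular load w₀=11 kN/m (0→w₀ over full span):
  M_3 = w₀Lx/2 - w₀L²/3 - w₀x³/(6L) = 11·4·(8/5)/2 - 11·4²/3 - 11·(8/5)³/(6·4) = -3168/125 kN·m
Superposition: M = Σ M_i = -2168/125 kN·m ≈ -17.344000 kN·m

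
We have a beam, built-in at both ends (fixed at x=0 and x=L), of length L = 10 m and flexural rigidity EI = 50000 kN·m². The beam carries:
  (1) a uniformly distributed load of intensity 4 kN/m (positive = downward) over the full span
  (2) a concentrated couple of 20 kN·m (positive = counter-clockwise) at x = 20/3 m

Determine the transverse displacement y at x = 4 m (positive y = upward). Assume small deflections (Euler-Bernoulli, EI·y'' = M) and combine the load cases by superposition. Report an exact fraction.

y(4) = -68/28125 m

Load 1 — uniform load w=4 kN/m over full span:
  y_1 = -wx²(L-x)²/(24EI) = -4·4²·(10-4)²/(24·50000) = -6/3125 m
Load 2 — applied couple M₀=20 kN·m at a=20/3 m (b=L-a=10/3):
  y_2 = (R_Ax³/6 - M_Ax²/2)/EI  [x≤a] with R_A=8/3, M_A=20/3 = ((8/3)·4³/6 - (20/3)·4²/2)/50000 = -14/28125 m
Superposition: y = Σ y_i = -68/28125 m ≈ -0.002418 m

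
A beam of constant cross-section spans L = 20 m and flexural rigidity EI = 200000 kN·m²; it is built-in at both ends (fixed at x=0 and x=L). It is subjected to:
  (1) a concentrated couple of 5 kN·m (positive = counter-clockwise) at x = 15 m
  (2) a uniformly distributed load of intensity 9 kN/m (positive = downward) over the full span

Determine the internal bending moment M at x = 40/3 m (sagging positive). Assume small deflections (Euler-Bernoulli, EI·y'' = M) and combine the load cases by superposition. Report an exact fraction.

M(40/3) = 1635/16 kN·m

Load 1 — applied couple M₀=5 kN·m at a=15 m (b=L-a=5):
  M_1 = R_Ax - M_A  [x≤a] with R_A=9/32, M_A=25/16 = (9/32)·(40/3) - (25/16) = 35/16 kN·m
Load 2 — uniform load w=9 kN/m over full span:
  M_2 = wLx/2 - wL²/12 - wx²/2 = 9·20·(40/3)/2 - 9·20²/12 - 9·(40/3)²/2 = 100 kN·m
Superposition: M = Σ M_i = 1635/16 kN·m ≈ 102.187500 kN·m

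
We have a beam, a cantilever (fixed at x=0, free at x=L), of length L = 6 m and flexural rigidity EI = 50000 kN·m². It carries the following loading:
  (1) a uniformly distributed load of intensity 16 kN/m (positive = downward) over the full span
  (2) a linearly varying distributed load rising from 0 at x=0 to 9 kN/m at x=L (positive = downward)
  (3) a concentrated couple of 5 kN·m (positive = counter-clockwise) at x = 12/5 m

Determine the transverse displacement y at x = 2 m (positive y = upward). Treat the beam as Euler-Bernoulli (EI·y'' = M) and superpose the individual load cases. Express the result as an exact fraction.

Load 1 — uniform load w=16 kN/m over full span:
  y_1 = -wx²(x²-4Lx+6L²)/(24EI) = -16·2²·(2²-4·6·2+6·6²)/(24·50000) = -86/9375 m
Load 2 — triangular load w₀=9 kN/m (0→w₀ over full span):
  y_2 = (w₀Lx³/12-w₀L²x²/6-w₀x⁵/(120L))/EI = (9·6·2³/12-9·6²·2²/6-9·2⁵/(120·6))/50000 = -451/125000 m
Load 3 — applied couple M₀=5 kN·m at a=12/5 m (b=L-a=18/5):
  y_3 = M₀x²/(2EI)  [x≤a] = 5·2²/(2·50000) = 1/5000 m
Superposition: y = Σ y_i = -2359/187500 m ≈ -0.012581 m

y(2) = -2359/187500 m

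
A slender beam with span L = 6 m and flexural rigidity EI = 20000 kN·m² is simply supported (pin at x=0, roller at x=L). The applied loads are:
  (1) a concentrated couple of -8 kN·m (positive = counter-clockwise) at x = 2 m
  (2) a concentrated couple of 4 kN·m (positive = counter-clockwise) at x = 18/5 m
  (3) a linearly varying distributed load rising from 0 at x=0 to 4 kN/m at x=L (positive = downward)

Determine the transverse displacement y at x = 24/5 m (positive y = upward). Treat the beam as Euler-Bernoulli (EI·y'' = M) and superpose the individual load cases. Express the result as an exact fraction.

y(24/5) = -54023/39062500 m

Load 1 — applied couple M₀=-8 kN·m at a=2 m (b=L-a=4):
  y_1 = (M₀x³/(6L)-M₀(x-a)²/2+C₁x)/EI  [x>a] with C₁=M₀(3b²-L²)/(6L)=-8/3 = ((-8)·(24/5)³/(6·6)-(-8)·((24/5)-2)²/2+(-8/3)·(24/5))/20000 = -47/156250 m
Load 2 — applied couple M₀=4 kN·m at a=18/5 m (b=L-a=12/5):
  y_2 = (M₀x³/(6L)-M₀(x-a)²/2+C₁x)/EI  [x>a] with C₁=M₀(3b²-L²)/(6L)=-52/25 = (4·(24/5)³/(6·6)-4·((24/5)-(18/5))²/2+(-52/25)·(24/5))/20000 = -9/312500 m
Load 3 — triangular load w₀=4 kN/m (0→w₀ over full span):
  y_3 = -w₀x(7L⁴-10L²x²+3x⁴)/(360LEI) = -4·(24/5)·(7·6⁴-10·6²·(24/5)²+3·(24/5)⁴)/(360·6·20000) = -10287/9765625 m
Superposition: y = Σ y_i = -54023/39062500 m ≈ -0.001383 m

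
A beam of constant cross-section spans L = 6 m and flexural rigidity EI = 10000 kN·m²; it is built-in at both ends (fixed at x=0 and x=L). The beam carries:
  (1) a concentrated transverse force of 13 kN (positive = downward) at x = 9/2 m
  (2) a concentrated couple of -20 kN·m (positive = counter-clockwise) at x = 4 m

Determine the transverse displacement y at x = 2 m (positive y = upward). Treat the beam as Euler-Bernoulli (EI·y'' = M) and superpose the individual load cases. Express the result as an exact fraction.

Load 1 — point force P=13 kN at a=9/2 m (b=L-a=3/2):
  y_1 = -Pb²x²(3aL-(3a+b)x)/(6L³EI)  [x≤a] = -13·(3/2)²·2²·(3·(9/2)·6-(3·(9/2)+(3/2))·2)/(6·6³·10000) = -221/480000 m
Load 2 — applied couple M₀=-20 kN·m at a=4 m (b=L-a=2):
  y_2 = (R_Ax³/6 - M_Ax²/2)/EI  [x≤a] with R_A=-40/9, M_A=-20/3 = ((-40/9)·2³/6 - (-20/3)·2²/2)/10000 = 1/1350 m
Superposition: y = Σ y_i = 1211/4320000 m ≈ 0.000280 m

y(2) = 1211/4320000 m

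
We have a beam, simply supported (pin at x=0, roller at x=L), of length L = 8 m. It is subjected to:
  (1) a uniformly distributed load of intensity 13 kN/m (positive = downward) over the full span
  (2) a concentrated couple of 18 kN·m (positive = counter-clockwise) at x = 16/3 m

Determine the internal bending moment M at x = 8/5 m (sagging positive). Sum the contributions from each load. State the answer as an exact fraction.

M(8/5) = 1754/25 kN·m

Load 1 — uniform load w=13 kN/m over full span:
  M_1 = wx(L-x)/2 = 13·(8/5)·(8-(8/5))/2 = 1664/25 kN·m
Load 2 — applied couple M₀=18 kN·m at a=16/3 m (b=L-a=8/3):
  M_2 = M₀x/L  [x≤a] = 18·(8/5)/8 = 18/5 kN·m
Superposition: M = Σ M_i = 1754/25 kN·m ≈ 70.160000 kN·m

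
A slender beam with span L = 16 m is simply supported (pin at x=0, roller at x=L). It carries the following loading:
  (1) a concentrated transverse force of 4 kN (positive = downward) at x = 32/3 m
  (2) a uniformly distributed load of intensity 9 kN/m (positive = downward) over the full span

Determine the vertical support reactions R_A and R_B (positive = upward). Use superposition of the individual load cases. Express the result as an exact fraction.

Load 1 — point force P=4 kN at a=32/3 m (b=L-a=16/3):
  R_A = Pb/L = 4·(16/3)/16 = 4/3 kN
  R_B = Pa/L = 4·(32/3)/16 = 8/3 kN
Load 2 — uniform load w=9 kN/m over full span:
  R_A = wL/2 = 9·16/2 = 72 kN
  R_B = wL/2 = 9·16/2 = 72 kN
Superposition: R_A = 220/3 kN, R_B = 224/3 kN

R_A = 220/3 kN, R_B = 224/3 kN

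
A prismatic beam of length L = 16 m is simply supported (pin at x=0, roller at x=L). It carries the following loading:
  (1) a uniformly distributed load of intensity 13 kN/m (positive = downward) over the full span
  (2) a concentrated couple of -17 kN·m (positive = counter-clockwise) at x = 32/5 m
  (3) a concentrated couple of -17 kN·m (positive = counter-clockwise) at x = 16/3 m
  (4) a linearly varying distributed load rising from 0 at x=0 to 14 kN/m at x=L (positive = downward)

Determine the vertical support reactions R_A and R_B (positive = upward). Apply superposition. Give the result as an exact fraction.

Load 1 — uniform load w=13 kN/m over full span:
  R_A = wL/2 = 13·16/2 = 104 kN
  R_B = wL/2 = 13·16/2 = 104 kN
Load 2 — applied couple M₀=-17 kN·m at a=32/5 m (b=L-a=48/5):
  R_A = M₀/L = (-17)/16 = -17/16 kN
  R_B = -M₀/L = -(-17)/16 = 17/16 kN
Load 3 — applied couple M₀=-17 kN·m at a=16/3 m (b=L-a=32/3):
  R_A = M₀/L = (-17)/16 = -17/16 kN
  R_B = -M₀/L = -(-17)/16 = 17/16 kN
Load 4 — triangular load w₀=14 kN/m (0→w₀ over full span):
  R_A = w₀L/6 = 14·16/6 = 112/3 kN
  R_B = w₀L/3 = 14·16/3 = 224/3 kN
Superposition: R_A = 3341/24 kN, R_B = 4339/24 kN

R_A = 3341/24 kN, R_B = 4339/24 kN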